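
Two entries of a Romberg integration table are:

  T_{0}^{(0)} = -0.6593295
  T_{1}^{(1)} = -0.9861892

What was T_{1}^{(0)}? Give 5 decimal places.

-0.90447

From T_{1}^{(1)} = (4·T_{1}^{(0)} − T_{0}^{(0)})/3, solve for T_{1}^{(0)}:
4·T_{1}^{(0)} = 3·(-0.9861892) + (-0.6593295) = -3.6178971
T_{1}^{(0)} = -0.9044743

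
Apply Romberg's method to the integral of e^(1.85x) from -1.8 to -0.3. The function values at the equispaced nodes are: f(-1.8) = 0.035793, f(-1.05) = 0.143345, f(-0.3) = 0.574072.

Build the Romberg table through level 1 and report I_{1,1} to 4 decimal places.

I_{0,0} (trapezoid, 1 panel, h=1.5000): 0.457399
I_{1,0} (trapezoid, 2 panels, h=0.7500): 0.336208
I_{1,1} = 0.336208 + (0.336208 − 0.457399)/3 = 0.295811

0.2958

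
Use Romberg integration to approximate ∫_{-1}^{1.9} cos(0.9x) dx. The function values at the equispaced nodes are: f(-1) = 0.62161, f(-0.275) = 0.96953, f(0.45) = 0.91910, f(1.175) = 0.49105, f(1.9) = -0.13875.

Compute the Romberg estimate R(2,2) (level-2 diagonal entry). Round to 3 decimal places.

1.970

R(0,0) (trapezoid, 1 panel, h=2.9000): 0.70015
R(1,0) (trapezoid, 2 panels, h=1.4500): 1.68277
R(2,0) (trapezoid, 4 panels, h=0.7250): 1.90030
R(1,1) = 1.68277 + (1.68277 − 0.70015)/3 = 2.01031
R(2,1) = 1.90030 + (1.90030 − 1.68277)/3 = 1.97281
R(2,2) = 1.97281 + (1.97281 − 2.01031)/15 = 1.97031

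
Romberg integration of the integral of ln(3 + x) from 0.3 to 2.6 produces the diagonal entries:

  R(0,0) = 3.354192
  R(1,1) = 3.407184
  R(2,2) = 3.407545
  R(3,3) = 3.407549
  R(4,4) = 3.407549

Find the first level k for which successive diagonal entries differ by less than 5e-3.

k = 2

|R(1,1) − R(0,0)| = 0.052992 ≥ 5e-3
|R(2,2) − R(1,1)| = 0.000361 < 5e-3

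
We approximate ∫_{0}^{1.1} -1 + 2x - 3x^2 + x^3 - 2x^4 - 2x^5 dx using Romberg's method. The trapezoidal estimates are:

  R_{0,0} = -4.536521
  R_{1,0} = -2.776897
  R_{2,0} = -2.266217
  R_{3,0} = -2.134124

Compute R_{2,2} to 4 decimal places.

-2.0897

R_{1,1} = (4·(-2.776897) − (-4.536521)) / 3 = -2.190356
R_{2,1} = (4·(-2.266217) − (-2.776897)) / 3 = -2.095990
R_{2,2} = -2.095990 + (-2.095990 − (-2.190356))/15 = -2.089699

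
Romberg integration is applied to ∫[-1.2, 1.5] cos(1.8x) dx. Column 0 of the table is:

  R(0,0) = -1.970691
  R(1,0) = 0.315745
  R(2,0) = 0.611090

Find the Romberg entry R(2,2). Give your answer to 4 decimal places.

R(1,1) = 0.315745 + (0.315745 − (-1.970691))/3 = 1.077890
R(2,1) = 0.611090 + (0.611090 − 0.315745)/3 = 0.709538
R(2,2) = 0.709538 + (0.709538 − 1.077890)/15 = 0.684981
(Column j=1 coincides with Simpson's rule on the same nodes.)

0.6850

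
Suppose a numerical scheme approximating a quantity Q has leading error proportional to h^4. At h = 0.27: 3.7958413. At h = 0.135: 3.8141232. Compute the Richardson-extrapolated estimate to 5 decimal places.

3.81534

Extrapolated value = (16·A(h/2) − A(h)) / (16 − 1)
= (16·3.8141232 − 3.7958413) / 15
= 57.2301299 / 15 = 3.8153420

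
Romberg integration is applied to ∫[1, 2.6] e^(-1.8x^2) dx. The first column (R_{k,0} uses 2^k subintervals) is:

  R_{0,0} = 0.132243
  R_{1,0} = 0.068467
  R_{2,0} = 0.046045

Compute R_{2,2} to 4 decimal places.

Richardson extrapolation on the trapezoidal column (denominator 4−1=3):
R_{1,1} = (4·0.068467 − 0.132243) / 3 = 0.047208
R_{2,1} = (4·0.046045 − 0.068467) / 3 = 0.038571
R_{2,2} = 0.038571 + (0.038571 − 0.047208)/15 = 0.037995

0.0380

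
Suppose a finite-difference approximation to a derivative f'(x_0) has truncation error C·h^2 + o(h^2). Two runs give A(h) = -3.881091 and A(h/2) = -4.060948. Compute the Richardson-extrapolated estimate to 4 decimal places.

-4.1209

Extrapolated value = (4·A(h/2) − A(h)) / (4 − 1)
= (4·(-4.060948) − (-3.881091)) / 3
= -12.362701 / 3 = -4.120900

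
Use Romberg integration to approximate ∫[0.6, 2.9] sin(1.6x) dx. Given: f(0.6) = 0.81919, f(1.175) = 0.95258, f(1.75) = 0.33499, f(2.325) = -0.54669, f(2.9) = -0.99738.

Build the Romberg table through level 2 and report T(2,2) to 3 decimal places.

0.403

T(0,0) (trapezoid, 1 panel, h=2.3000): -0.20492
T(1,0) (trapezoid, 2 panels, h=1.1500): 0.28278
T(2,0) (trapezoid, 4 panels, h=0.5750): 0.37478
T(1,1) = 0.28278 + (0.28278 − (-0.20492))/3 = 0.44535
T(2,1) = 0.37478 + (0.37478 − 0.28278)/3 = 0.40545
T(2,2) = 0.40545 + (0.40545 − 0.44535)/15 = 0.40279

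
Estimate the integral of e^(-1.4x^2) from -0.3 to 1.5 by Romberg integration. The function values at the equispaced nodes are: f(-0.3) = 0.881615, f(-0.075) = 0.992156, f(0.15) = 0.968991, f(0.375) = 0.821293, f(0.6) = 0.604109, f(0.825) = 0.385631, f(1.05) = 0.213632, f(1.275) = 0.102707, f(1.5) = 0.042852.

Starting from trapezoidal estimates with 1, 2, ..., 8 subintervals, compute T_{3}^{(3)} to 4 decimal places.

1.0277

T_{0}^{(0)} (trapezoid, 1 panel, h=1.8000): 0.832020
T_{1}^{(0)} (trapezoid, 2 panels, h=0.9000): 0.959708
T_{2}^{(0)} (trapezoid, 4 panels, h=0.4500): 1.012034
T_{3}^{(0)} (trapezoid, 8 panels, h=0.2250): 1.023919
T_{1}^{(1)} = 0.959708 + (0.959708 − 0.832020)/3 = 1.002271
T_{2}^{(1)} = 1.012034 + (1.012034 − 0.959708)/3 = 1.029476
T_{3}^{(1)} = 1.023919 + (1.023919 − 1.012034)/3 = 1.027881
T_{2}^{(2)} = 1.029476 + (1.029476 − 1.002271)/15 = 1.031290
T_{3}^{(2)} = 1.027881 + (1.027881 − 1.029476)/15 = 1.027775
T_{3}^{(3)} = 1.027775 + (1.027775 − 1.031290)/63 = 1.027719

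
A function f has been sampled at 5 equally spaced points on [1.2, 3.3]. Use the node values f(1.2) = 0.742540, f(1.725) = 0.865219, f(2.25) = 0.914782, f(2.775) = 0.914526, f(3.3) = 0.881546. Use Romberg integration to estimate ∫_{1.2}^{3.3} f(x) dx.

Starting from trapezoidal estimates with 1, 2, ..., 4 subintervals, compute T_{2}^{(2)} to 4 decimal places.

T_{0}^{(0)} (trapezoid, 1 panel, h=2.1000): 1.705290
T_{1}^{(0)} (trapezoid, 2 panels, h=1.0500): 1.813166
T_{2}^{(0)} (trapezoid, 4 panels, h=0.5250): 1.840949
T_{1}^{(1)} = 1.813166 + (1.813166 − 1.705290)/3 = 1.849125
T_{2}^{(1)} = 1.840949 + (1.840949 − 1.813166)/3 = 1.850210
T_{2}^{(2)} = 1.850210 + (1.850210 − 1.849125)/15 = 1.850282

1.8503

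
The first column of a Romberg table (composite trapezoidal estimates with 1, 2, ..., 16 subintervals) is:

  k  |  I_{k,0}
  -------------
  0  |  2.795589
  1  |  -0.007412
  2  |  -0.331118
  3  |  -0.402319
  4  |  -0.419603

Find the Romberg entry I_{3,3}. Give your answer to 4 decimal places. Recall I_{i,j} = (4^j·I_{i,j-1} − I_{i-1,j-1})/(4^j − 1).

-0.4255

I_{1,1} = (4·(-0.007412) − 2.795589) / 3 = -0.941746
I_{2,1} = -0.331118 + (-0.331118 − (-0.007412))/3 = -0.439020
I_{3,1} = -0.402319 + (-0.402319 − (-0.331118))/3 = -0.426053
I_{2,2} = (16·(-0.439020) − (-0.941746)) / 15 = -0.405505
I_{3,2} = (16·(-0.426053) − (-0.439020)) / 15 = -0.425189
I_{3,3} = -0.425189 + (-0.425189 − (-0.405505))/63 = -0.425501
(Column j=1 coincides with Simpson's rule on the same nodes.)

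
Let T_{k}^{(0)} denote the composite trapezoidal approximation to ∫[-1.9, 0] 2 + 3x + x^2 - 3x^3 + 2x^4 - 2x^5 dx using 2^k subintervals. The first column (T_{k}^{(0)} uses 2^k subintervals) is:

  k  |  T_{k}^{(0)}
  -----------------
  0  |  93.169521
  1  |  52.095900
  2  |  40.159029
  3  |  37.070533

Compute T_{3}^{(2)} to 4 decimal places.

Richardson extrapolation on the trapezoidal column (denominator 4−1=3):
T_{2}^{(1)} = 40.159029 + (40.159029 − 52.095900)/3 = 36.180072
T_{3}^{(1)} = (4·37.070533 − 40.159029) / 3 = 36.041034
T_{3}^{(2)} = 36.041034 + (36.041034 − 36.180072)/15 = 36.031765

36.0318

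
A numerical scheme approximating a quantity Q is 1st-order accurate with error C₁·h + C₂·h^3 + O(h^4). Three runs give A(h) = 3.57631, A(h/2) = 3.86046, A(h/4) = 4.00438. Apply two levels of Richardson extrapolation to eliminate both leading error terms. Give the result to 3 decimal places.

4.149

First eliminate the h term (factor 2^1 = 2):
  B₁ = (2·3.86046 − 3.57631)/1 = 4.14461
  B₂ = (2·4.00438 − 3.86046)/1 = 4.14830
Then eliminate the h^3 term (factor 2^3 = 8):
  (8·4.14830 − 4.14461)/7 = 4.14883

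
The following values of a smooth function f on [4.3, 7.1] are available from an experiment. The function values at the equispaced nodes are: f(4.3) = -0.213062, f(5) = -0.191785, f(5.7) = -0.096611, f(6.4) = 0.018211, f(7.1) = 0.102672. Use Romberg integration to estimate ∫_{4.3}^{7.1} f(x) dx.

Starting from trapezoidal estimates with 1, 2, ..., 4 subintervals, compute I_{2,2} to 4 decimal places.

I_{0,0} (trapezoid, 1 panel, h=2.8000): -0.154546
I_{1,0} (trapezoid, 2 panels, h=1.4000): -0.212528
I_{2,0} (trapezoid, 4 panels, h=0.7000): -0.227766
I_{1,1} = -0.212528 + (-0.212528 − (-0.154546))/3 = -0.231855
I_{2,1} = -0.227766 + (-0.227766 − (-0.212528))/3 = -0.232845
I_{2,2} = -0.232845 + (-0.232845 − (-0.231855))/15 = -0.232911

-0.2329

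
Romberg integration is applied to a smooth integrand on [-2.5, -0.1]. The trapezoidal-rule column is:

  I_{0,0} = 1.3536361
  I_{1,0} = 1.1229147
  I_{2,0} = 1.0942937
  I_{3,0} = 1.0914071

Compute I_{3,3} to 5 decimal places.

1.09088

Richardson extrapolation on the trapezoidal column (denominator 4−1=3):
I_{1,1} = 1.1229147 + (1.1229147 − 1.3536361)/3 = 1.0460076
I_{2,1} = 1.0942937 + (1.0942937 − 1.1229147)/3 = 1.0847534
I_{3,1} = 1.0914071 + (1.0914071 − 1.0942937)/3 = 1.0904449
I_{2,2} = (16·1.0847534 − 1.0460076) / 15 = 1.0873365
I_{3,2} = 1.0904449 + (1.0904449 − 1.0847534)/15 = 1.0908243
I_{3,3} = (64·1.0908243 − 1.0873365) / 63 = 1.0908797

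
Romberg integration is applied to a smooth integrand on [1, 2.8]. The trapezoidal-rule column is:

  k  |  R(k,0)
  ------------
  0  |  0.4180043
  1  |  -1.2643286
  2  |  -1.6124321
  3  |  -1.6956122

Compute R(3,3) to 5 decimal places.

-1.72301

Richardson extrapolation on the trapezoidal column (denominator 4−1=3):
R(1,1) = (4·(-1.2643286) − 0.4180043) / 3 = -1.8251062
R(2,1) = -1.6124321 + (-1.6124321 − (-1.2643286))/3 = -1.7284666
R(3,1) = -1.6956122 + (-1.6956122 − (-1.6124321))/3 = -1.7233389
R(2,2) = -1.7284666 + (-1.7284666 − (-1.8251062))/15 = -1.7220240
R(3,2) = (16·(-1.7233389) − (-1.7284666)) / 15 = -1.7229971
R(3,3) = (64·(-1.7229971) − (-1.7220240)) / 63 = -1.7230125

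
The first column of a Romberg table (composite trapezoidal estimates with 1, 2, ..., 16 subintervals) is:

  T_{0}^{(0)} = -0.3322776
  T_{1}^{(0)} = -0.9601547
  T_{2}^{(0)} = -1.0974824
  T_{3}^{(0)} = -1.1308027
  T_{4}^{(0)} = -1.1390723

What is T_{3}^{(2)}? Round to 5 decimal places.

-1.14182

Richardson extrapolation on the trapezoidal column (denominator 4−1=3):
T_{2}^{(1)} = (4·(-1.0974824) − (-0.9601547)) / 3 = -1.1432583
T_{3}^{(1)} = -1.1308027 + (-1.1308027 − (-1.0974824))/3 = -1.1419095
T_{3}^{(2)} = (16·(-1.1419095) − (-1.1432583)) / 15 = -1.1418196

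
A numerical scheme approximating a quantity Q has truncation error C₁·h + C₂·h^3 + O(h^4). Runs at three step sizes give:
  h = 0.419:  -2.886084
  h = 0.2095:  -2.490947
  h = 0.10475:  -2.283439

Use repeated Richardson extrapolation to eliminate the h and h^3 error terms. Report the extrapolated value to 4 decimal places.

First eliminate the h term (factor 2^1 = 2):
  B₁ = (2·(-2.490947) − (-2.886084))/1 = -2.095810
  B₂ = (2·(-2.283439) − (-2.490947))/1 = -2.075931
Then eliminate the h^3 term (factor 2^3 = 8):
  (8·(-2.075931) − (-2.095810))/7 = -2.073091

-2.0731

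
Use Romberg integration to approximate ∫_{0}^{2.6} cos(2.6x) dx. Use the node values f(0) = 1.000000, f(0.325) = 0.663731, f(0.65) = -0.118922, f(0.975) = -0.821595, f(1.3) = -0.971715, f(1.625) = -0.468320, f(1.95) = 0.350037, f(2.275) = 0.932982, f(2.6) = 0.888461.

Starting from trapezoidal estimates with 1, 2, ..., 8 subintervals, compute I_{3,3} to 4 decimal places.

I_{0,0} (trapezoid, 1 panel, h=2.6000): 2.454999
I_{1,0} (trapezoid, 2 panels, h=1.3000): -0.035730
I_{2,0} (trapezoid, 4 panels, h=0.6500): 0.132360
I_{3,0} (trapezoid, 8 panels, h=0.3250): 0.165889
I_{1,1} = -0.035730 + (-0.035730 − 2.454999)/3 = -0.865973
I_{2,1} = 0.132360 + (0.132360 − (-0.035730))/3 = 0.188390
I_{3,1} = 0.165889 + (0.165889 − 0.132360)/3 = 0.177065
I_{2,2} = 0.188390 + (0.188390 − (-0.865973))/15 = 0.258681
I_{3,2} = 0.177065 + (0.177065 − 0.188390)/15 = 0.176310
I_{3,3} = 0.176310 + (0.176310 − 0.258681)/63 = 0.175003

0.1750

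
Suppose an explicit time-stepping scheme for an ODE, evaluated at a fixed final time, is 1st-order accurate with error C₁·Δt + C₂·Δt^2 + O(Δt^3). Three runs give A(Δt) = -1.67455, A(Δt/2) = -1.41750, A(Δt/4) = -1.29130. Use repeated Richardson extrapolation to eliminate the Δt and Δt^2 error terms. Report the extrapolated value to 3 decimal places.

-1.167

First eliminate the Δt term (factor 2^1 = 2):
  B₁ = (2·(-1.41750) − (-1.67455))/1 = -1.16045
  B₂ = (2·(-1.29130) − (-1.41750))/1 = -1.16510
Then eliminate the Δt^2 term (factor 2^2 = 4):
  (4·(-1.16510) − (-1.16045))/3 = -1.16665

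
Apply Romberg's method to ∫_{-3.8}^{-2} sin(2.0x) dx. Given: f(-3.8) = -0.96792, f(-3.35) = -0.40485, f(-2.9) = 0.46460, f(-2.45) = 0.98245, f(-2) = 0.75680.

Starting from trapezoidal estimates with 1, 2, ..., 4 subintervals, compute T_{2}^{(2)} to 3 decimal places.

T_{0}^{(0)} (trapezoid, 1 panel, h=1.8000): -0.19001
T_{1}^{(0)} (trapezoid, 2 panels, h=0.9000): 0.32314
T_{2}^{(0)} (trapezoid, 4 panels, h=0.4500): 0.42149
T_{1}^{(1)} = 0.32314 + (0.32314 − (-0.19001))/3 = 0.49419
T_{2}^{(1)} = 0.42149 + (0.42149 − 0.32314)/3 = 0.45427
T_{2}^{(2)} = 0.45427 + (0.45427 − 0.49419)/15 = 0.45161

0.452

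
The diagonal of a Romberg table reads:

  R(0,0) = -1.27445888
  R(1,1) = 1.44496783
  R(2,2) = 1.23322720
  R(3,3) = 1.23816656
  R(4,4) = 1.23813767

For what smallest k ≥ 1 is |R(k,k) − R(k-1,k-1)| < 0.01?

|R(1,1) − R(0,0)| = 2.71942671 ≥ 0.01
|R(2,2) − R(1,1)| = 0.21174063 ≥ 0.01
|R(3,3) − R(2,2)| = 0.00493936 < 0.01

k = 3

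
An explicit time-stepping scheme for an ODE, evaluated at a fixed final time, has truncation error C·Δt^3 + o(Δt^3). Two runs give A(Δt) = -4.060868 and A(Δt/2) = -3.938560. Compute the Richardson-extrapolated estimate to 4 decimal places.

Extrapolated value = (8·A(Δt/2) − A(Δt)) / (8 − 1)
= (8·(-3.938560) − (-4.060868)) / 7
= -27.447612 / 7 = -3.921087

-3.9211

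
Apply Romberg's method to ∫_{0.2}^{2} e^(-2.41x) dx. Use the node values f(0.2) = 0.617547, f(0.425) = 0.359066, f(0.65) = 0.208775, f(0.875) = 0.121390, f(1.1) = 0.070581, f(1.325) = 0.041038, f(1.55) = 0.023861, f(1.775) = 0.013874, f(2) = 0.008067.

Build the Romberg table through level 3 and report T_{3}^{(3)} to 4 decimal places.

0.2529

T_{0}^{(0)} (trapezoid, 1 panel, h=1.8000): 0.563053
T_{1}^{(0)} (trapezoid, 2 panels, h=0.9000): 0.345049
T_{2}^{(0)} (trapezoid, 4 panels, h=0.4500): 0.277211
T_{3}^{(0)} (trapezoid, 8 panels, h=0.2250): 0.259063
T_{1}^{(1)} = 0.345049 + (0.345049 − 0.563053)/3 = 0.272381
T_{2}^{(1)} = 0.277211 + (0.277211 − 0.345049)/3 = 0.254598
T_{3}^{(1)} = 0.259063 + (0.259063 − 0.277211)/3 = 0.253014
T_{2}^{(2)} = 0.254598 + (0.254598 − 0.272381)/15 = 0.253412
T_{3}^{(2)} = 0.253014 + (0.253014 − 0.254598)/15 = 0.252908
T_{3}^{(3)} = 0.252908 + (0.252908 − 0.253412)/63 = 0.252900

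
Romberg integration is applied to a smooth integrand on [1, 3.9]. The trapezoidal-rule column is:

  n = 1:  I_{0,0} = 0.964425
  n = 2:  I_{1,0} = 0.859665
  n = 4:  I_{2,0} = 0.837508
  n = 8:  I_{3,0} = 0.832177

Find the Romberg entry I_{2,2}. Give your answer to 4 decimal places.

0.8305

Richardson extrapolation on the trapezoidal column (denominator 4−1=3):
I_{1,1} = (4·0.859665 − 0.964425) / 3 = 0.824745
I_{2,1} = (4·0.837508 − 0.859665) / 3 = 0.830122
I_{2,2} = (16·0.830122 − 0.824745) / 15 = 0.830480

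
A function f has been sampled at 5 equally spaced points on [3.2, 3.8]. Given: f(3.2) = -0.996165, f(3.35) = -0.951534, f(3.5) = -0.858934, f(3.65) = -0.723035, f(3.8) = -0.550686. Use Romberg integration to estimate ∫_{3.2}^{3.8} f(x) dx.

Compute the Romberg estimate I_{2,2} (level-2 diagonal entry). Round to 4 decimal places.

-0.4981

I_{0,0} (trapezoid, 1 panel, h=0.6000): -0.464055
I_{1,0} (trapezoid, 2 panels, h=0.3000): -0.489708
I_{2,0} (trapezoid, 4 panels, h=0.1500): -0.496039
I_{1,1} = -0.489708 + (-0.489708 − (-0.464055))/3 = -0.498259
I_{2,1} = -0.496039 + (-0.496039 − (-0.489708))/3 = -0.498149
I_{2,2} = -0.498149 + (-0.498149 − (-0.498259))/15 = -0.498142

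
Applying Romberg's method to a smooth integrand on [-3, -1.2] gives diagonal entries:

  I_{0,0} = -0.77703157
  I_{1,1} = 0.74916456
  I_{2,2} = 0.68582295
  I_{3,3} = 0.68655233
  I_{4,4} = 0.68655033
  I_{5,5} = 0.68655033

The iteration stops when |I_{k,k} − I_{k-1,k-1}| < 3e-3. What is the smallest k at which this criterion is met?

|I_{1,1} − I_{0,0}| = 1.52619613 ≥ 3e-3
|I_{2,2} − I_{1,1}| = 0.06334161 ≥ 3e-3
|I_{3,3} − I_{2,2}| = 0.00072938 < 3e-3

k = 3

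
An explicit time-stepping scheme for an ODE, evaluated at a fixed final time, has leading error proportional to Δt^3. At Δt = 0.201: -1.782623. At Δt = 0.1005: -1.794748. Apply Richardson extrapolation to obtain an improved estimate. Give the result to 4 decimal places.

Extrapolated value = (8·A(Δt/2) − A(Δt)) / (8 − 1)
= (8·(-1.794748) − (-1.782623)) / 7
= -12.575361 / 7 = -1.796480

-1.7965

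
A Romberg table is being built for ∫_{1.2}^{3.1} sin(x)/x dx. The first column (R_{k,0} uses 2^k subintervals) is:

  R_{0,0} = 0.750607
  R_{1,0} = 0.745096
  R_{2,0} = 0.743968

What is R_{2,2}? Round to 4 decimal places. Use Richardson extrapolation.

Richardson extrapolation on the trapezoidal column (denominator 4−1=3):
R_{1,1} = (4·0.745096 − 0.750607) / 3 = 0.743259
R_{2,1} = 0.743968 + (0.743968 − 0.745096)/3 = 0.743592
R_{2,2} = 0.743592 + (0.743592 − 0.743259)/15 = 0.743614

0.7436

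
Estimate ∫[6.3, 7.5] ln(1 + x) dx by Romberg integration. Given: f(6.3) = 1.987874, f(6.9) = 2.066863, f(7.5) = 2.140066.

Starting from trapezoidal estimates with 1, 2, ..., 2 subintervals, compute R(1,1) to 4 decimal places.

R(0,0) (trapezoid, 1 panel, h=1.2000): 2.476764
R(1,0) (trapezoid, 2 panels, h=0.6000): 2.478500
R(1,1) = 2.478500 + (2.478500 − 2.476764)/3 = 2.479079

2.4791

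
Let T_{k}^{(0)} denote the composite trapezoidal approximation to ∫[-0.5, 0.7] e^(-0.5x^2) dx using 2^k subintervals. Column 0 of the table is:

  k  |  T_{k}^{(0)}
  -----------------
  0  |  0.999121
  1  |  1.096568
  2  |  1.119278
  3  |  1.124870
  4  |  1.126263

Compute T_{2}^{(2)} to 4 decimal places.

Richardson extrapolation on the trapezoidal column (denominator 4−1=3):
T_{1}^{(1)} = 1.096568 + (1.096568 − 0.999121)/3 = 1.129050
T_{2}^{(1)} = (4·1.119278 − 1.096568) / 3 = 1.126848
T_{2}^{(2)} = (16·1.126848 − 1.129050) / 15 = 1.126701
(Column j=1 coincides with Simpson's rule on the same nodes.)

1.1267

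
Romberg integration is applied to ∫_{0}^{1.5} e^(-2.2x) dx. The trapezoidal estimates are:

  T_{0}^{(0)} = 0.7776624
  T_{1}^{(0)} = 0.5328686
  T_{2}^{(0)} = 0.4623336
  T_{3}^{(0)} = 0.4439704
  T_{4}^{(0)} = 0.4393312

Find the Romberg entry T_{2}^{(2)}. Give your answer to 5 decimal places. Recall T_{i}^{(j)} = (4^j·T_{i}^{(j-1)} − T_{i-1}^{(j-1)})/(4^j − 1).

0.43799

Richardson extrapolation on the trapezoidal column (denominator 4−1=3):
T_{1}^{(1)} = 0.5328686 + (0.5328686 − 0.7776624)/3 = 0.4512707
T_{2}^{(1)} = 0.4623336 + (0.4623336 − 0.5328686)/3 = 0.4388219
T_{2}^{(2)} = 0.4388219 + (0.4388219 − 0.4512707)/15 = 0.4379920
(Column j=1 coincides with Simpson's rule on the same nodes.)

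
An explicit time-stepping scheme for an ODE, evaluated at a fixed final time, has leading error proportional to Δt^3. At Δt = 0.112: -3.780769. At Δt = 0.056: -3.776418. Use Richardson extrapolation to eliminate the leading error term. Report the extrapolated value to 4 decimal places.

The leading error scales as Δt^3; refining by a factor of 2 reduces it by 2^3 = 8.
Extrapolated value = (8·A(Δt/2) − A(Δt)) / (8 − 1)
= (8·(-3.776418) − (-3.780769)) / 7
= -26.430575 / 7 = -3.775796

-3.7758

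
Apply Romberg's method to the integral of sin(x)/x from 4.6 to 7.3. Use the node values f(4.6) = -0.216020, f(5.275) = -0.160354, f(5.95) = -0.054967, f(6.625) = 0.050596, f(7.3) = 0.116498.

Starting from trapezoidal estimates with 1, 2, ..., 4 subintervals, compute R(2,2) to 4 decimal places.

R(0,0) (trapezoid, 1 panel, h=2.7000): -0.134355
R(1,0) (trapezoid, 2 panels, h=1.3500): -0.141383
R(2,0) (trapezoid, 4 panels, h=0.6750): -0.144778
R(1,1) = -0.141383 + (-0.141383 − (-0.134355))/3 = -0.143726
R(2,1) = -0.144778 + (-0.144778 − (-0.141383))/3 = -0.145910
R(2,2) = -0.145910 + (-0.145910 − (-0.143726))/15 = -0.146056

-0.1461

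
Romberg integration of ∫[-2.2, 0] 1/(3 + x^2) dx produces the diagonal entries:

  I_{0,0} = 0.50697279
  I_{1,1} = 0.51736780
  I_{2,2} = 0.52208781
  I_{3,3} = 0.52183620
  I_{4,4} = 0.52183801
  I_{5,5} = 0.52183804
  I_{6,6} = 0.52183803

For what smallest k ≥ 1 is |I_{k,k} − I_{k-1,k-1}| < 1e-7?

|I_{1,1} − I_{0,0}| = 0.01039501 ≥ 1e-7
|I_{2,2} − I_{1,1}| = 0.00472001 ≥ 1e-7
|I_{3,3} − I_{2,2}| = 0.00025161 ≥ 1e-7
|I_{4,4} − I_{3,3}| = 0.00000181 ≥ 1e-7
|I_{5,5} − I_{4,4}| = 0.00000003 < 1e-7

k = 5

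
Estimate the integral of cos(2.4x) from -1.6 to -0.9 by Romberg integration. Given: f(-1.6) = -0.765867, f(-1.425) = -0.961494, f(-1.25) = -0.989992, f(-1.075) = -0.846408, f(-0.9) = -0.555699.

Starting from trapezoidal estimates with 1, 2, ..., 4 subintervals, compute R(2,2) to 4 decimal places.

R(0,0) (trapezoid, 1 panel, h=0.7000): -0.462548
R(1,0) (trapezoid, 2 panels, h=0.3500): -0.577771
R(2,0) (trapezoid, 4 panels, h=0.1750): -0.605268
R(1,1) = -0.577771 + (-0.577771 − (-0.462548))/3 = -0.616179
R(2,1) = -0.605268 + (-0.605268 − (-0.577771))/3 = -0.614434
R(2,2) = -0.614434 + (-0.614434 − (-0.616179))/15 = -0.614318

-0.6143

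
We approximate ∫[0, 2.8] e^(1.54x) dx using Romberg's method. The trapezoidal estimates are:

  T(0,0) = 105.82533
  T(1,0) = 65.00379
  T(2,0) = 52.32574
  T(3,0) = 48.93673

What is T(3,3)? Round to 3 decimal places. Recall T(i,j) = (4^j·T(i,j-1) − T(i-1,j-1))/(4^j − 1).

T(1,1) = 65.00379 + (65.00379 − 105.82533)/3 = 51.39661
T(2,1) = 52.32574 + (52.32574 − 65.00379)/3 = 48.09972
T(3,1) = 48.93673 + (48.93673 − 52.32574)/3 = 47.80706
T(2,2) = 48.09972 + (48.09972 − 51.39661)/15 = 47.87993
T(3,2) = (16·47.80706 − 48.09972) / 15 = 47.78755
T(3,3) = (64·47.78755 − 47.87993) / 63 = 47.78608

47.786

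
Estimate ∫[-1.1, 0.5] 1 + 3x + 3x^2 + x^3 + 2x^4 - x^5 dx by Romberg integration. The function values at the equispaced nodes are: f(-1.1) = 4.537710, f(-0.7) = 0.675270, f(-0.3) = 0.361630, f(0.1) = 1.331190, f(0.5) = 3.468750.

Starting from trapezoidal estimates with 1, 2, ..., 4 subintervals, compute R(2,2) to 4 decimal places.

R(0,0) (trapezoid, 1 panel, h=1.6000): 6.405168
R(1,0) (trapezoid, 2 panels, h=0.8000): 3.491888
R(2,0) (trapezoid, 4 panels, h=0.4000): 2.548528
R(1,1) = 3.491888 + (3.491888 − 6.405168)/3 = 2.520795
R(2,1) = 2.548528 + (2.548528 − 3.491888)/3 = 2.234075
R(2,2) = 2.234075 + (2.234075 − 2.520795)/15 = 2.214960

2.2150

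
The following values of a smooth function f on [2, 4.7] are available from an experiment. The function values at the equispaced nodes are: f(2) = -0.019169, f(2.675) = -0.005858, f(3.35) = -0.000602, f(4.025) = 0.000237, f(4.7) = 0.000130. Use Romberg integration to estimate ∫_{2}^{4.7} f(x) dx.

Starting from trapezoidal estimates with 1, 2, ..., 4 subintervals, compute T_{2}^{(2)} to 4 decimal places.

T_{0}^{(0)} (trapezoid, 1 panel, h=2.7000): -0.025703
T_{1}^{(0)} (trapezoid, 2 panels, h=1.3500): -0.013664
T_{2}^{(0)} (trapezoid, 4 panels, h=0.6750): -0.010626
T_{1}^{(1)} = -0.013664 + (-0.013664 − (-0.025703))/3 = -0.009651
T_{2}^{(1)} = -0.010626 + (-0.010626 − (-0.013664))/3 = -0.009613
T_{2}^{(2)} = -0.009613 + (-0.009613 − (-0.009651))/15 = -0.009610

-0.0096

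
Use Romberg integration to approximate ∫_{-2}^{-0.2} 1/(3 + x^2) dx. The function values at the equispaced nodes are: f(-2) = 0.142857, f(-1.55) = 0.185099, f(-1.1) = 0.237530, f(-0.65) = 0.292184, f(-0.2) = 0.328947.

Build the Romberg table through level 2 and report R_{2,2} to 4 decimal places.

0.4285

R_{0,0} (trapezoid, 1 panel, h=1.8000): 0.424624
R_{1,0} (trapezoid, 2 panels, h=0.9000): 0.426089
R_{2,0} (trapezoid, 4 panels, h=0.4500): 0.427822
R_{1,1} = 0.426089 + (0.426089 − 0.424624)/3 = 0.426577
R_{2,1} = 0.427822 + (0.427822 − 0.426089)/3 = 0.428400
R_{2,2} = 0.428400 + (0.428400 − 0.426577)/15 = 0.428522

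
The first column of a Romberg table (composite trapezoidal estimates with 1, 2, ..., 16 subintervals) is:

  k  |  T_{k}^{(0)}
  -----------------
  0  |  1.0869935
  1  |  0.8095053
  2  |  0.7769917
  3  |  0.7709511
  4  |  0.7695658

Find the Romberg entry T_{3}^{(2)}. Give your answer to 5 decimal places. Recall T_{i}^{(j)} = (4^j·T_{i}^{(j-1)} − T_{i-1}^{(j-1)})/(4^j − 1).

0.76912

Richardson extrapolation on the trapezoidal column (denominator 4−1=3):
T_{2}^{(1)} = (4·0.7769917 − 0.8095053) / 3 = 0.7661538
T_{3}^{(1)} = 0.7709511 + (0.7709511 − 0.7769917)/3 = 0.7689376
T_{3}^{(2)} = 0.7689376 + (0.7689376 − 0.7661538)/15 = 0.7691232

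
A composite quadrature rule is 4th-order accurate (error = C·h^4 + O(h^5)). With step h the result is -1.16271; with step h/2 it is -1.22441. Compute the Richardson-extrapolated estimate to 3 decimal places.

-1.229

The leading error scales as h^4; refining by a factor of 2 reduces it by 2^4 = 16.
Extrapolated value = (16·A(h/2) − A(h)) / (16 − 1)
= (16·(-1.22441) − (-1.16271)) / 15
= -18.42785 / 15 = -1.22852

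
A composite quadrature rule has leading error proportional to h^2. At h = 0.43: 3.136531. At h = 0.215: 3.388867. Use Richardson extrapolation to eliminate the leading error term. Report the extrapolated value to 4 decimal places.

The leading error scales as h^2; refining by a factor of 2 reduces it by 2^2 = 4.
Extrapolated value = (4·A(h/2) − A(h)) / (4 − 1)
= (4·3.388867 − 3.136531) / 3
= 10.418937 / 3 = 3.472979

3.4730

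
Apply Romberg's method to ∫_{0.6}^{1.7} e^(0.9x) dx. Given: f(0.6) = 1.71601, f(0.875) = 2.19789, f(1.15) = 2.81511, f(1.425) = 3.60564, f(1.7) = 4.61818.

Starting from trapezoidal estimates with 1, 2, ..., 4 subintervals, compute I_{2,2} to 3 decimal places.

I_{0,0} (trapezoid, 1 panel, h=1.1000): 3.48380
I_{1,0} (trapezoid, 2 panels, h=0.5500): 3.29021
I_{2,0} (trapezoid, 4 panels, h=0.2750): 3.24108
I_{1,1} = 3.29021 + (3.29021 − 3.48380)/3 = 3.22568
I_{2,1} = 3.24108 + (3.24108 − 3.29021)/3 = 3.22470
I_{2,2} = 3.22470 + (3.22470 − 3.22568)/15 = 3.22463

3.225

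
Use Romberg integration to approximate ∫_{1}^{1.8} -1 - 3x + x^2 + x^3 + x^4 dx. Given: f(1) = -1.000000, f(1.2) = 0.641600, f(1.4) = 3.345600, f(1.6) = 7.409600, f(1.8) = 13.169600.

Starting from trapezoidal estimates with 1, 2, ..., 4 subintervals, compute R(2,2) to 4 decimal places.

R(0,0) (trapezoid, 1 panel, h=0.8000): 4.867840
R(1,0) (trapezoid, 2 panels, h=0.4000): 3.772160
R(2,0) (trapezoid, 4 panels, h=0.2000): 3.496320
R(1,1) = 3.772160 + (3.772160 − 4.867840)/3 = 3.406933
R(2,1) = 3.496320 + (3.496320 − 3.772160)/3 = 3.404373
R(2,2) = 3.404373 + (3.404373 − 3.406933)/15 = 3.404202

3.4042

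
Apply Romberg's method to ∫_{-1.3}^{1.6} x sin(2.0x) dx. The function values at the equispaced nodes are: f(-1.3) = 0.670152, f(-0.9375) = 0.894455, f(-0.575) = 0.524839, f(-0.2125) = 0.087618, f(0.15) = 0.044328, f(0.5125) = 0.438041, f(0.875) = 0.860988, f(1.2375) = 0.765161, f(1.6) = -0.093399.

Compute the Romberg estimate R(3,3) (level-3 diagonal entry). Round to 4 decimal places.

1.4679

R(0,0) (trapezoid, 1 panel, h=2.9000): 0.836292
R(1,0) (trapezoid, 2 panels, h=1.4500): 0.482422
R(2,0) (trapezoid, 4 panels, h=0.7250): 1.245935
R(3,0) (trapezoid, 8 panels, h=0.3625): 1.415130
R(1,1) = 0.482422 + (0.482422 − 0.836292)/3 = 0.364465
R(2,1) = 1.245935 + (1.245935 − 0.482422)/3 = 1.500439
R(3,1) = 1.415130 + (1.415130 − 1.245935)/3 = 1.471528
R(2,2) = 1.500439 + (1.500439 − 0.364465)/15 = 1.576171
R(3,2) = 1.471528 + (1.471528 − 1.500439)/15 = 1.469601
R(3,3) = 1.469601 + (1.469601 − 1.576171)/63 = 1.467909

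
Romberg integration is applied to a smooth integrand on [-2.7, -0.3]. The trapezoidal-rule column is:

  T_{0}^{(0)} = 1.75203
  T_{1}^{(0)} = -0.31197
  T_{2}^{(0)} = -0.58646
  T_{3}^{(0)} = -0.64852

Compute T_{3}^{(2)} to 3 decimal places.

-0.669

T_{2}^{(1)} = -0.58646 + (-0.58646 − (-0.31197))/3 = -0.67796
T_{3}^{(1)} = (4·(-0.64852) − (-0.58646)) / 3 = -0.66921
T_{3}^{(2)} = (16·(-0.66921) − (-0.67796)) / 15 = -0.66863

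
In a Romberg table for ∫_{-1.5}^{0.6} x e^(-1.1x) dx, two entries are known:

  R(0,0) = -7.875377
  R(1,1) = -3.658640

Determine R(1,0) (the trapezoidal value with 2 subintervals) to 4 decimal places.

From R(1,1) = (4·R(1,0) − R(0,0))/3, solve for R(1,0):
4·R(1,0) = 3·(-3.658640) + (-7.875377) = -18.851297
R(1,0) = -4.712824

-4.7128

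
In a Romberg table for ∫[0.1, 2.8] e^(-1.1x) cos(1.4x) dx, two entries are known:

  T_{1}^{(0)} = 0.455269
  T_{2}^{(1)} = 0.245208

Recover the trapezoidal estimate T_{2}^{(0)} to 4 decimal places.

From T_{2}^{(1)} = (4·T_{2}^{(0)} − T_{1}^{(0)})/3, solve for T_{2}^{(0)}:
4·T_{2}^{(0)} = 3·0.245208 + 0.455269 = 1.190893
T_{2}^{(0)} = 0.297723

0.2977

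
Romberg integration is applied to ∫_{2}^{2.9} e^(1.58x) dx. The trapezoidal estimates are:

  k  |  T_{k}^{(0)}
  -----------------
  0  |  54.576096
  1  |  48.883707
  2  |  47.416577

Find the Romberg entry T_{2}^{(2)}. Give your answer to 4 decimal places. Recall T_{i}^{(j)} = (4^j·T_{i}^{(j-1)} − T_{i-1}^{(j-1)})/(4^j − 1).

Richardson extrapolation on the trapezoidal column (denominator 4−1=3):
T_{1}^{(1)} = (4·48.883707 − 54.576096) / 3 = 46.986244
T_{2}^{(1)} = (4·47.416577 − 48.883707) / 3 = 46.927534
T_{2}^{(2)} = (16·46.927534 − 46.986244) / 15 = 46.923620
(Column j=1 coincides with Simpson's rule on the same nodes.)

46.9236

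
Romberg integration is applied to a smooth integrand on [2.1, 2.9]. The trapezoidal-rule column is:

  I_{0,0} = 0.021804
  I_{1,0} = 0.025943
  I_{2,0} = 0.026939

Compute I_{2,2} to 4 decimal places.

I_{1,1} = 0.025943 + (0.025943 − 0.021804)/3 = 0.027323
I_{2,1} = 0.026939 + (0.026939 − 0.025943)/3 = 0.027271
I_{2,2} = 0.027271 + (0.027271 − 0.027323)/15 = 0.027268

0.0273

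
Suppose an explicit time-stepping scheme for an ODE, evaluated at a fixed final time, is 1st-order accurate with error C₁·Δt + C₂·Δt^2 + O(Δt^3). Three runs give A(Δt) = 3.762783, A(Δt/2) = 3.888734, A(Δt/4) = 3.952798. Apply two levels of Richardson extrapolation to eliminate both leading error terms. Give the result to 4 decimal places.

First eliminate the Δt term (factor 2^1 = 2):
  B₁ = (2·3.888734 − 3.762783)/1 = 4.014685
  B₂ = (2·3.952798 − 3.888734)/1 = 4.016862
Then eliminate the Δt^2 term (factor 2^2 = 4):
  (4·4.016862 − 4.014685)/3 = 4.017588

4.0176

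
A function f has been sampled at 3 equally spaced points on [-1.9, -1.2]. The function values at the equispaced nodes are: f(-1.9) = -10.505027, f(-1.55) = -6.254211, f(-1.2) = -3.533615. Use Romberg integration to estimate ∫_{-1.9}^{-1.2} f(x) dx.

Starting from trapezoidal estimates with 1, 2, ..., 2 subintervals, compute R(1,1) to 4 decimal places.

-4.5565

R(0,0) (trapezoid, 1 panel, h=0.7000): -4.913525
R(1,0) (trapezoid, 2 panels, h=0.3500): -4.645736
R(1,1) = -4.645736 + (-4.645736 − (-4.913525))/3 = -4.556473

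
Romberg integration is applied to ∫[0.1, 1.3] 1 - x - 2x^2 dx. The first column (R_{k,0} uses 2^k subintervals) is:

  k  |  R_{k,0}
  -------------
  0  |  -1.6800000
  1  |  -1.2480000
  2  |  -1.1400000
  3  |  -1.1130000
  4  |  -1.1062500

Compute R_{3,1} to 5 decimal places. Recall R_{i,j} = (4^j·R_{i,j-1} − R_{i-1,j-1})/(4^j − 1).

-1.10400

Richardson extrapolation on the trapezoidal column (denominator 4−1=3):
R_{3,1} = (4·(-1.1130000) − (-1.1400000)) / 3 = -1.1040000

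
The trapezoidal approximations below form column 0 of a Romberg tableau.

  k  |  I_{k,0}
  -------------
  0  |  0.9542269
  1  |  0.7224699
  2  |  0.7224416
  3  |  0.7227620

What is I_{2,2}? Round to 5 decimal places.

Richardson extrapolation on the trapezoidal column (denominator 4−1=3):
I_{1,1} = (4·0.7224699 − 0.9542269) / 3 = 0.6452176
I_{2,1} = 0.7224416 + (0.7224416 − 0.7224699)/3 = 0.7224322
I_{2,2} = 0.7224322 + (0.7224322 − 0.6452176)/15 = 0.7275798
(Column j=1 coincides with Simpson's rule on the same nodes.)

0.72758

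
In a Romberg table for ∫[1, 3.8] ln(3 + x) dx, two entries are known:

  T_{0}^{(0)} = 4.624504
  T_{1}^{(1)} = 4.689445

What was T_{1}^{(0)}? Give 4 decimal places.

From T_{1}^{(1)} = (4·T_{1}^{(0)} − T_{0}^{(0)})/3, solve for T_{1}^{(0)}:
4·T_{1}^{(0)} = 3·4.689445 + 4.624504 = 18.692839
T_{1}^{(0)} = 4.673210

4.6732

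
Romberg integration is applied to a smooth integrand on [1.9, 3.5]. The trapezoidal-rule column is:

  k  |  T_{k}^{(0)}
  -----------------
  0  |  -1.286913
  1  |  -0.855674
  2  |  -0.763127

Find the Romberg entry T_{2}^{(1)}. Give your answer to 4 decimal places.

T_{2}^{(1)} = (4·(-0.763127) − (-0.855674)) / 3 = -0.732278

-0.7323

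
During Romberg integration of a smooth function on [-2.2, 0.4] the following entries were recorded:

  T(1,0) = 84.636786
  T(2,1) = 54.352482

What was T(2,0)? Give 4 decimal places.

From T(2,1) = (4·T(2,0) − T(1,0))/3, solve for T(2,0):
4·T(2,0) = 3·54.352482 + 84.636786 = 247.694232
T(2,0) = 61.923558

61.9236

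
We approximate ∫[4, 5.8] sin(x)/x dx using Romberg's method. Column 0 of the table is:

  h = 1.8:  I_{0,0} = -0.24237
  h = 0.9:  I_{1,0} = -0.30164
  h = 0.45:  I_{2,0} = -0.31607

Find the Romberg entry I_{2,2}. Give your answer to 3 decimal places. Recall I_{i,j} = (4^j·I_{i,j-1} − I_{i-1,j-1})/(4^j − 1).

Richardson extrapolation on the trapezoidal column (denominator 4−1=3):
I_{1,1} = -0.30164 + (-0.30164 − (-0.24237))/3 = -0.32140
I_{2,1} = -0.31607 + (-0.31607 − (-0.30164))/3 = -0.32088
I_{2,2} = (16·(-0.32088) − (-0.32140)) / 15 = -0.32085
(Column j=1 coincides with Simpson's rule on the same nodes.)

-0.321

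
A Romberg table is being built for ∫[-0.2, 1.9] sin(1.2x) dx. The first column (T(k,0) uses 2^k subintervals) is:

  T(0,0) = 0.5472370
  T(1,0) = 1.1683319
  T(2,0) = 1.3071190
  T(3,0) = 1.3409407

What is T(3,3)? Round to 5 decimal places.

T(1,1) = (4·1.1683319 − 0.5472370) / 3 = 1.3753635
T(2,1) = (4·1.3071190 − 1.1683319) / 3 = 1.3533814
T(3,1) = 1.3409407 + (1.3409407 − 1.3071190)/3 = 1.3522146
T(2,2) = 1.3533814 + (1.3533814 − 1.3753635)/15 = 1.3519159
T(3,2) = (16·1.3522146 − 1.3533814) / 15 = 1.3521368
T(3,3) = (64·1.3521368 − 1.3519159) / 63 = 1.3521403

1.35214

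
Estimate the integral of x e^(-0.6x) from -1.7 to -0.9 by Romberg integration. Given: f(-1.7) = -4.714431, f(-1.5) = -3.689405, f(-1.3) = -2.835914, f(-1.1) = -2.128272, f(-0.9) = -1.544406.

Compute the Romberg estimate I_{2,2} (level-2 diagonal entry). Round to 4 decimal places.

I_{0,0} (trapezoid, 1 panel, h=0.8000): -2.503535
I_{1,0} (trapezoid, 2 panels, h=0.4000): -2.386133
I_{2,0} (trapezoid, 4 panels, h=0.2000): -2.356602
I_{1,1} = -2.386133 + (-2.386133 − (-2.503535))/3 = -2.346999
I_{2,1} = -2.356602 + (-2.356602 − (-2.386133))/3 = -2.346758
I_{2,2} = -2.346758 + (-2.346758 − (-2.346999))/15 = -2.346742

-2.3467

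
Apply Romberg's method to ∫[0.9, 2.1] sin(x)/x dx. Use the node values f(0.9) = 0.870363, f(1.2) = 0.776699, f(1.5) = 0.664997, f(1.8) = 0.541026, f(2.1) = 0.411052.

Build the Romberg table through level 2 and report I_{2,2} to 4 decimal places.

I_{0,0} (trapezoid, 1 panel, h=1.2000): 0.768849
I_{1,0} (trapezoid, 2 panels, h=0.6000): 0.783423
I_{2,0} (trapezoid, 4 panels, h=0.3000): 0.787029
I_{1,1} = 0.783423 + (0.783423 − 0.768849)/3 = 0.788281
I_{2,1} = 0.787029 + (0.787029 − 0.783423)/3 = 0.788231
I_{2,2} = 0.788231 + (0.788231 − 0.788281)/15 = 0.788228

0.7882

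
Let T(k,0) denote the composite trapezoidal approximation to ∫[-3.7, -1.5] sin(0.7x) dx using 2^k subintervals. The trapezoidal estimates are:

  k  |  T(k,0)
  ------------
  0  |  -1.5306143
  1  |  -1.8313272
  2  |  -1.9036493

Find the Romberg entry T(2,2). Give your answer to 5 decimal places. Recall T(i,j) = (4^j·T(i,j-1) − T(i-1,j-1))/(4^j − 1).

Richardson extrapolation on the trapezoidal column (denominator 4−1=3):
T(1,1) = (4·(-1.8313272) − (-1.5306143)) / 3 = -1.9315648
T(2,1) = -1.9036493 + (-1.9036493 − (-1.8313272))/3 = -1.9277567
T(2,2) = -1.9277567 + (-1.9277567 − (-1.9315648))/15 = -1.9275028

-1.92750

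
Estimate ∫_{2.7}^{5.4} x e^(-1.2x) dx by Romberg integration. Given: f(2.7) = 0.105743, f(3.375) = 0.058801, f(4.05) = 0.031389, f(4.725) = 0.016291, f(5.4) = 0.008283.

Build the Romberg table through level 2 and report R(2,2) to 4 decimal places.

R(0,0) (trapezoid, 1 panel, h=2.7000): 0.153935
R(1,0) (trapezoid, 2 panels, h=1.3500): 0.119343
R(2,0) (trapezoid, 4 panels, h=0.6750): 0.110358
R(1,1) = 0.119343 + (0.119343 − 0.153935)/3 = 0.107812
R(2,1) = 0.110358 + (0.110358 − 0.119343)/3 = 0.107363
R(2,2) = 0.107363 + (0.107363 − 0.107812)/15 = 0.107333

0.1073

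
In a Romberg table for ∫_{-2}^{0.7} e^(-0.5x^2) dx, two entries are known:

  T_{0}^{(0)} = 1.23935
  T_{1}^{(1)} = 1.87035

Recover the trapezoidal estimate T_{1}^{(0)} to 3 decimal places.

From T_{1}^{(1)} = (4·T_{1}^{(0)} − T_{0}^{(0)})/3, solve for T_{1}^{(0)}:
4·T_{1}^{(0)} = 3·1.87035 + 1.23935 = 6.85040
T_{1}^{(0)} = 1.71260

1.713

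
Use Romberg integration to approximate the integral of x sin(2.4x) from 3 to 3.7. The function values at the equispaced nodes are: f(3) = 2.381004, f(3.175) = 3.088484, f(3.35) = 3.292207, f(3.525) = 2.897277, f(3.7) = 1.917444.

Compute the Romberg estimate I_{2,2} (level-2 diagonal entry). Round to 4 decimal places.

I_{0,0} (trapezoid, 1 panel, h=0.7000): 1.504457
I_{1,0} (trapezoid, 2 panels, h=0.3500): 1.904501
I_{2,0} (trapezoid, 4 panels, h=0.1750): 1.999759
I_{1,1} = 1.904501 + (1.904501 − 1.504457)/3 = 2.037849
I_{2,1} = 1.999759 + (1.999759 − 1.904501)/3 = 2.031512
I_{2,2} = 2.031512 + (2.031512 − 2.037849)/15 = 2.031090

2.0311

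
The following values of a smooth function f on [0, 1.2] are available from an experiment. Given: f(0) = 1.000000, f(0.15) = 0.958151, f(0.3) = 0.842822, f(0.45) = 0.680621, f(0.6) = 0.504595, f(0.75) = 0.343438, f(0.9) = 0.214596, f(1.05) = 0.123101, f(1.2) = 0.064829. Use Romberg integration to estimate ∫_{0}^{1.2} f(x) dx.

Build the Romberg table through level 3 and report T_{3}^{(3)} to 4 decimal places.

0.6305

T_{0}^{(0)} (trapezoid, 1 panel, h=1.2000): 0.638897
T_{1}^{(0)} (trapezoid, 2 panels, h=0.6000): 0.622206
T_{2}^{(0)} (trapezoid, 4 panels, h=0.3000): 0.628328
T_{3}^{(0)} (trapezoid, 8 panels, h=0.1500): 0.629961
T_{1}^{(1)} = 0.622206 + (0.622206 − 0.638897)/3 = 0.616642
T_{2}^{(1)} = 0.628328 + (0.628328 − 0.622206)/3 = 0.630369
T_{3}^{(1)} = 0.629961 + (0.629961 − 0.628328)/3 = 0.630505
T_{2}^{(2)} = 0.630369 + (0.630369 − 0.616642)/15 = 0.631284
T_{3}^{(2)} = 0.630505 + (0.630505 − 0.630369)/15 = 0.630514
T_{3}^{(3)} = 0.630514 + (0.630514 − 0.631284)/63 = 0.630502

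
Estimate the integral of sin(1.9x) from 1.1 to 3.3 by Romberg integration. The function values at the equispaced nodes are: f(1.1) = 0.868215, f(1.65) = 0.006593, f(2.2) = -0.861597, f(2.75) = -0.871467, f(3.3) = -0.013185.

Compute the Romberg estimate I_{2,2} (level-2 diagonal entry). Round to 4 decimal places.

I_{0,0} (trapezoid, 1 panel, h=2.2000): 0.940533
I_{1,0} (trapezoid, 2 panels, h=1.1000): -0.477490
I_{2,0} (trapezoid, 4 panels, h=0.5500): -0.714426
I_{1,1} = -0.477490 + (-0.477490 − 0.940533)/3 = -0.950164
I_{2,1} = -0.714426 + (-0.714426 − (-0.477490))/3 = -0.793405
I_{2,2} = -0.793405 + (-0.793405 − (-0.950164))/15 = -0.782954

-0.7830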